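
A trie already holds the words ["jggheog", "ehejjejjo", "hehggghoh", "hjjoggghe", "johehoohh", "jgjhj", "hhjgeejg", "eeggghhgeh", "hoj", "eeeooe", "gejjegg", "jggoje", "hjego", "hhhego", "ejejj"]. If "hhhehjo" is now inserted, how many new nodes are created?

The longest prefix of "hhhehjo" already in the trie is "hhhe" (length 4).
New nodes needed: |"hhhehjo"| − 4 = 7 − 4 = 3.

3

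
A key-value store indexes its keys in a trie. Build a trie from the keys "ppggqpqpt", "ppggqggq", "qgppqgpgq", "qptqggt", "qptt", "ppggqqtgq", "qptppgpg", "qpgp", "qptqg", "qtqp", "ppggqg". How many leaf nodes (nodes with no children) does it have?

9

A leaf is a node with no children — equivalently, the end of a word that is not a proper prefix of any other stored word.
Those words: "ppggqggq", "ppggqpqpt", "ppggqqtgq", "qgppqgpgq", "qpgp", "qptppgpg", "qptqggt", "qptt", "qtqp"
Leaf count: 9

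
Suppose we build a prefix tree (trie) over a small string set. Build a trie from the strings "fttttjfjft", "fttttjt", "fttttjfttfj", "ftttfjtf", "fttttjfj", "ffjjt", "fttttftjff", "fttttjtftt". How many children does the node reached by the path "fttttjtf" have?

1

The children of the "fttttjtf" node are the distinct next characters among strings starting with "fttttjtf".
Distinct next characters after "fttttjtf": t.
That node has 1 child edge.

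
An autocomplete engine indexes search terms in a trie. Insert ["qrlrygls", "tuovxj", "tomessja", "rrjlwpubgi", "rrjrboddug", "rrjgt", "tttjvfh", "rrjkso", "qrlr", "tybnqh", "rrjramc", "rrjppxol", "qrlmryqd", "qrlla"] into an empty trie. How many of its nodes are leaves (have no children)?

Leaves are exactly the stored words that no other stored word extends.
Those words: "qrlla", "qrlmryqd", "qrlrygls", "rrjgt", "rrjkso", "rrjlwpubgi", "rrjppxol", "rrjramc", "rrjrboddug", "tomessja", "tttjvfh", "tuovxj", "tybnqh"
Leaf count: 13

13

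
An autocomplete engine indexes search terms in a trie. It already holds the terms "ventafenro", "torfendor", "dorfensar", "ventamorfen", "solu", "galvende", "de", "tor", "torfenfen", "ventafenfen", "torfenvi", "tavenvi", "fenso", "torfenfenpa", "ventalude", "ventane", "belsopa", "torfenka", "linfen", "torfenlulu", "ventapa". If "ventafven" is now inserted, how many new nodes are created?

3

"ventaf" is already a path in the trie; the remaining "ven" must be added.
New nodes needed: |"ventafven"| − 6 = 9 − 6 = 3.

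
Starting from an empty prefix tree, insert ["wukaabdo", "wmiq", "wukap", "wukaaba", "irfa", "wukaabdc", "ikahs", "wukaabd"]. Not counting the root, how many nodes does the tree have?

22

Trie structure (* marks end of a word):
(root)
├─ i
│  ├─ k
│  │  └─ a
│  │     └─ h
│  │        └─ s *
│  └─ r
│     └─ f
│        └─ a *
└─ w
   ├─ m
   │  └─ i
   │     └─ q *
   └─ u
      └─ k
         └─ a
            ├─ a
            │  └─ b
            │     ├─ a *
            │     └─ d *
            │        ├─ c *
            │        └─ o *
            └─ p *
Counting every labelled node above: 22.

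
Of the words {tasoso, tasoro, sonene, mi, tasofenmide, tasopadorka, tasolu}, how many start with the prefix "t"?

5

Filter for entries beginning with "t":
Words under "t": tasofenmide, tasolu, tasopadorka, tasoro, tasoso
Count: 5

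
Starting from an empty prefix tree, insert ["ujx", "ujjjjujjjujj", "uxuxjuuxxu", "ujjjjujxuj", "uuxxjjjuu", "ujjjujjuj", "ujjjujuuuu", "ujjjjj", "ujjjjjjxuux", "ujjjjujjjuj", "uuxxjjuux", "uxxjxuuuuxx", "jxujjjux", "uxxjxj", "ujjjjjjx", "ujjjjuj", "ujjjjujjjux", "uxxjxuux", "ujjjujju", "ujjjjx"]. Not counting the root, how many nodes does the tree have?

72

Trace insertions, counting only characters that open a new branch:
  "ujx" → 3 new (u, j, x)
  "ujjjjujjjujj" → prefix "uj" already present; 10 new (j, j, j, u, j, j, j, u, j, j)
  "uxuxjuuxxu" → prefix "u" already present; 9 new (x, u, x, j, u, u, x, x, u)
  "ujjjjujxuj" → prefix "ujjjjuj" already present; 3 new (x, u, j)
  "uuxxjjjuu" → prefix "u" already present; 8 new (u, x, x, j, j, j, u, u)
  "ujjjujjuj" → prefix "ujjj" already present; 5 new (u, j, j, u, j)
  "ujjjujuuuu" → prefix "ujjjuj" already present; 4 new (u, u, u, u)
  "ujjjjj" → prefix "ujjjj" already present; 1 new (j)
  "ujjjjjjxuux" → prefix "ujjjjj" already present; 5 new (j, x, u, u, x)
  "ujjjjujjjuj" → prefix "ujjjjujjjuj" already present; 0 new (none)
  "uuxxjjuux" → prefix "uuxxjj" already present; 3 new (u, u, x)
  "uxxjxuuuuxx" → prefix "ux" already present; 9 new (x, j, x, u, u, u, u, x, x)
  "jxujjjux" → 8 new (j, x, u, j, j, j, u, x)
  "uxxjxj" → prefix "uxxjx" already present; 1 new (j)
  "ujjjjjjx" → prefix "ujjjjjjx" already present; 0 new (none)
  "ujjjjuj" → prefix "ujjjjuj" already present; 0 new (none)
  "ujjjjujjjux" → prefix "ujjjjujjju" already present; 1 new (x)
  "uxxjxuux" → prefix "uxxjxuu" already present; 1 new (x)
  "ujjjujju" → prefix "ujjjujju" already present; 0 new (none)
  "ujjjjx" → prefix "ujjjj" already present; 1 new (x)
Total nodes = 3 + 10 + 9 + 3 + 8 + 5 + 4 + 1 + 5 + 0 + 3 + 9 + 8 + 1 + 0 + 0 + 1 + 1 + 0 + 1 = 72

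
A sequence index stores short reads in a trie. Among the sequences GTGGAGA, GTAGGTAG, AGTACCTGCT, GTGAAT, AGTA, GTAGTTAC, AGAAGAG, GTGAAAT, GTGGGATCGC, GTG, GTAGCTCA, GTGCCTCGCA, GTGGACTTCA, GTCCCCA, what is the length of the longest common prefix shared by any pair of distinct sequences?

Look for the deepest trie node that still has at least two words in its subtree.
e.g. "GTGAAAT" and "GTGAAT" share the prefix "GTGAA" of length 5; no pair shares a longer one.
Longest shared-prefix length: 5

5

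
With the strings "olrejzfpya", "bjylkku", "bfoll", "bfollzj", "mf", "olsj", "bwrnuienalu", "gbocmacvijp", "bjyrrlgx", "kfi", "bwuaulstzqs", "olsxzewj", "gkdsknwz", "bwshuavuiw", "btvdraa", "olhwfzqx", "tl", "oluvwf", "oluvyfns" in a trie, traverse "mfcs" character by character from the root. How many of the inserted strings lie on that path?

1

Walk "mfcs" from the root; an end-of-word marker is hit whenever a stored word is a prefix of "mfcs".
Prefixes of the query that are stored words: "mf"
Count: 1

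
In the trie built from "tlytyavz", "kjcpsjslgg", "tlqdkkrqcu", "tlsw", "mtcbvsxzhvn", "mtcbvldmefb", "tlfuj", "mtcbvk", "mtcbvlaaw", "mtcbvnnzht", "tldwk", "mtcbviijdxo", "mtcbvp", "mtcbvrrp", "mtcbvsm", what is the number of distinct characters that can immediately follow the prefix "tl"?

5

The children of the "tl" node are the distinct next characters among strings starting with "tl".
Characters that immediately follow "tl" among the stored strings: {d, f, q, s, y}.
That node has 5 child edges.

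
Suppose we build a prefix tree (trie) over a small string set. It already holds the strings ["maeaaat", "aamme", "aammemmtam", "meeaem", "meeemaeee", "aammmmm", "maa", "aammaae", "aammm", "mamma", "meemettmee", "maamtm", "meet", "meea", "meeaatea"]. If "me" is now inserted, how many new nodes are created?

0

"me" is already a full path in the trie; only an end-marker is added.
No new nodes are needed: 0.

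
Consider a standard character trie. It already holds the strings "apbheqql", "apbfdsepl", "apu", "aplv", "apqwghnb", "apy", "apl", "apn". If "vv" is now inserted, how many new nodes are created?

2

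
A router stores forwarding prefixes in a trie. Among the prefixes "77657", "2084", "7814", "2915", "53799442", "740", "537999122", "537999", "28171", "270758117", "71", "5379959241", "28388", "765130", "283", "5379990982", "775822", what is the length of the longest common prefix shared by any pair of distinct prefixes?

The deepest shared node is where two words last agree before diverging.
"537999" and "5379990982" agree on "537999" (6 characters) before diverging; nothing deeper is shared.
Longest shared-prefix length: 6

6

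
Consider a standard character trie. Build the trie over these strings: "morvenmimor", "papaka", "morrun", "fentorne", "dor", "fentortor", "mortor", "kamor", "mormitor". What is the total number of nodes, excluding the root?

47

Trace insertions, counting only characters that open a new branch:
  "morvenmimor" → 11 new (m, o, r, v, e, n, m, i, m, o, r)
  "papaka" → 6 new (p, a, p, a, k, a)
  "morrun" → prefix "mor" already present; 3 new (r, u, n)
  "fentorne" → 8 new (f, e, n, t, o, r, n, e)
  "dor" → 3 new (d, o, r)
  "fentortor" → prefix "fentor" already present; 3 new (t, o, r)
  "mortor" → prefix "mor" already present; 3 new (t, o, r)
  "kamor" → 5 new (k, a, m, o, r)
  "mormitor" → prefix "mor" already present; 5 new (m, i, t, o, r)
Total nodes = 11 + 6 + 3 + 8 + 3 + 3 + 3 + 5 + 5 = 47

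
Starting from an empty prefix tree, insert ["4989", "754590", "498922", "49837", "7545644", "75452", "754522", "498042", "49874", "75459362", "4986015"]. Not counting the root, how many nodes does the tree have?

Trace insertions, counting only characters that open a new branch:
  "4989" → 4 new (4, 9, 8, 9)
  "754590" → 6 new (7, 5, 4, 5, 9, 0)
  "498922" → prefix "4989" already present; 2 new (2, 2)
  "49837" → prefix "498" already present; 2 new (3, 7)
  "7545644" → prefix "7545" already present; 3 new (6, 4, 4)
  "75452" → prefix "7545" already present; 1 new (2)
  "754522" → prefix "75452" already present; 1 new (2)
  "498042" → prefix "498" already present; 3 new (0, 4, 2)
  "49874" → prefix "498" already present; 2 new (7, 4)
  "75459362" → prefix "75459" already present; 3 new (3, 6, 2)
  "4986015" → prefix "498" already present; 4 new (6, 0, 1, 5)
Total nodes = 4 + 6 + 2 + 2 + 3 + 1 + 1 + 3 + 2 + 3 + 4 = 31

31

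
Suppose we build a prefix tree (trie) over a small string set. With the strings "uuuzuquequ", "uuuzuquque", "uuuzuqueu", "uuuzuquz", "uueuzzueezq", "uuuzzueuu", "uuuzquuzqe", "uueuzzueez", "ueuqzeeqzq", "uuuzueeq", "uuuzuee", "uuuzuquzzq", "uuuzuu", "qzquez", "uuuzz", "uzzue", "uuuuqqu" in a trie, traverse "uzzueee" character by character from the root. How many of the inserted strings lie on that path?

1

Check each prefix of "uzzueee" against the stored set — each match is an end-marker on the path.
Prefixes of the query that are stored words: "uzzue"
Count: 1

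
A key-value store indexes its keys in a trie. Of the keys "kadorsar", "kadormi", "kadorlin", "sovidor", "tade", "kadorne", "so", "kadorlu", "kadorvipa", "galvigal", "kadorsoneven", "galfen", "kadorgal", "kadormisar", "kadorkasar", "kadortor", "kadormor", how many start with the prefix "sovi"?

1

Filter for entries beginning with "sovi":
Words under "sovi": sovidor
Count: 1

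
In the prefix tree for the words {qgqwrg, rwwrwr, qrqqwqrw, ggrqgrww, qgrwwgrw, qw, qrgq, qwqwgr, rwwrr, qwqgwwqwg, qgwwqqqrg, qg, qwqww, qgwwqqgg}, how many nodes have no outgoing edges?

Leaves are exactly the stored words that no other stored word extends.
Those words: "ggrqgrww", "qgqwrg", "qgrwwgrw", "qgwwqqgg", "qgwwqqqrg", "qrgq", "qrqqwqrw", "qwqgwwqwg", "qwqwgr", "qwqww", "rwwrr", "rwwrwr"
Leaf count: 12

12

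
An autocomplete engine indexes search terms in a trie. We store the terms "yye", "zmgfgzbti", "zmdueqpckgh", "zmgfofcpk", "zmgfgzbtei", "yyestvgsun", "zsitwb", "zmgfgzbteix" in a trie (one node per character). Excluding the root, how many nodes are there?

Count nodes per top-level branch (shared prefixes stored once):
  'y'-branch (yye, yyestvgsun): 10 nodes
  'z'-branch (zmdueqpckgh, zmgfgzbtei, zmgfgzbteix, zmgfgzbti, zmgfofcpk, zsitwb): 31 nodes
Sum: 41

41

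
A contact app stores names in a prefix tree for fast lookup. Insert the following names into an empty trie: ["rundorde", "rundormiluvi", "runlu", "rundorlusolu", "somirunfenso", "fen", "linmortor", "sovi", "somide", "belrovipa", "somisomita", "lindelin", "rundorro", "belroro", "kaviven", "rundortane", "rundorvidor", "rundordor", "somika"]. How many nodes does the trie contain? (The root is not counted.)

For each word, the new-node count is its length minus the longest prefix already in the trie:
  "rundorde" → 8 new (r, u, n, d, o, r, d, e)
  "rundormiluvi" → prefix "rundor" already present; 6 new (m, i, l, u, v, i)
  "runlu" → prefix "run" already present; 2 new (l, u)
  "rundorlusolu" → prefix "rundor" already present; 6 new (l, u, s, o, l, u)
  "somirunfenso" → 12 new (s, o, m, i, r, u, n, f, e, n, s, o)
  "fen" → 3 new (f, e, n)
  "linmortor" → 9 new (l, i, n, m, o, r, t, o, r)
  "sovi" → prefix "so" already present; 2 new (v, i)
  "somide" → prefix "somi" already present; 2 new (d, e)
  "belrovipa" → 9 new (b, e, l, r, o, v, i, p, a)
  "somisomita" → prefix "somi" already present; 6 new (s, o, m, i, t, a)
  "lindelin" → prefix "lin" already present; 5 new (d, e, l, i, n)
  "rundorro" → prefix "rundor" already present; 2 new (r, o)
  "belroro" → prefix "belro" already present; 2 new (r, o)
  "kaviven" → 7 new (k, a, v, i, v, e, n)
  "rundortane" → prefix "rundor" already present; 4 new (t, a, n, e)
  "rundorvidor" → prefix "rundor" already present; 5 new (v, i, d, o, r)
  "rundordor" → prefix "rundord" already present; 2 new (o, r)
  "somika" → prefix "somi" already present; 2 new (k, a)
Total nodes = 8 + 6 + 2 + 6 + 12 + 3 + 9 + 2 + 2 + 9 + 6 + 5 + 2 + 2 + 7 + 4 + 5 + 2 + 2 = 94

94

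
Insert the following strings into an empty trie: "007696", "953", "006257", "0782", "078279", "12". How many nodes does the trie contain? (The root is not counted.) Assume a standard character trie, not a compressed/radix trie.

Insert word by word; a character creates a node only if that edge doesn't already exist:
  "007696" → 6 new (0, 0, 7, 6, 9, 6)
  "953" → 3 new (9, 5, 3)
  "006257" → prefix "00" already present; 4 new (6, 2, 5, 7)
  "0782" → prefix "0" already present; 3 new (7, 8, 2)
  "078279" → prefix "0782" already present; 2 new (7, 9)
  "12" → 2 new (1, 2)
Total nodes = 6 + 3 + 4 + 3 + 2 + 2 = 20

20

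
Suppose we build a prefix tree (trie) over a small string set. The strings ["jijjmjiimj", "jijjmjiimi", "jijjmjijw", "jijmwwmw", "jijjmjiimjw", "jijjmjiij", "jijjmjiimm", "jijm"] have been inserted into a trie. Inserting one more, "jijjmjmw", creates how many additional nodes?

"jijjmj" is already a path in the trie; the remaining "mw" must be added.
Each of the 2 remaining characters creates one node.

2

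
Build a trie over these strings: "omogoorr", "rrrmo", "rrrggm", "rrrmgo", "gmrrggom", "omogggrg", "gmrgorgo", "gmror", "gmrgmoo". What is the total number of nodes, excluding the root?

40

For each word, the new-node count is its length minus the longest prefix already in the trie:
  "omogoorr" → 8 new (o, m, o, g, o, o, r, r)
  "rrrmo" → 5 new (r, r, r, m, o)
  "rrrggm" → prefix "rrr" already present; 3 new (g, g, m)
  "rrrmgo" → prefix "rrrm" already present; 2 new (g, o)
  "gmrrggom" → 8 new (g, m, r, r, g, g, o, m)
  "omogggrg" → prefix "omog" already present; 4 new (g, g, r, g)
  "gmrgorgo" → prefix "gmr" already present; 5 new (g, o, r, g, o)
  "gmror" → prefix "gmr" already present; 2 new (o, r)
  "gmrgmoo" → prefix "gmrg" already present; 3 new (m, o, o)
Total nodes = 8 + 5 + 3 + 2 + 8 + 4 + 5 + 2 + 3 = 40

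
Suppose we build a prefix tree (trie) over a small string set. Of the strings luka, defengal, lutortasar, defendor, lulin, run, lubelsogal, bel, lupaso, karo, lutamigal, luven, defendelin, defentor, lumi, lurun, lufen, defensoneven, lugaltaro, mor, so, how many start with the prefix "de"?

Traverse to the node for "de", then collect every word in that subtree.
Words under "de": defendelin, defendor, defengal, defensoneven, defentor
Count: 5

5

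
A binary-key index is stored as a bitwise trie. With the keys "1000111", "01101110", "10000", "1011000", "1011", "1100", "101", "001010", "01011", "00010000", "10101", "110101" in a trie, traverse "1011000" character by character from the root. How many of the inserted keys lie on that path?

3

Check each prefix of "1011000" against the stored set — each match is an end-marker on the path.
Prefixes of the query that are stored words: "101", "1011", "1011000"
Count: 3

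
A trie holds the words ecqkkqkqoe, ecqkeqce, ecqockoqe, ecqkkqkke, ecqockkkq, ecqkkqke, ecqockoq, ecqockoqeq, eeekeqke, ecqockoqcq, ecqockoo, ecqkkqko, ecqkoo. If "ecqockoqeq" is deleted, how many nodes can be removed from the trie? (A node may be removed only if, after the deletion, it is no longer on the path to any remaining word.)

A node on "ecqockoqeq"'s path can go only if nothing else ends at it or branches off below it.
The suffix "q" (1 node) is used only by "ecqockoqeq"; "ecqockoqe" is itself a stored word, so pruning stops there.
Nodes removed: 1

1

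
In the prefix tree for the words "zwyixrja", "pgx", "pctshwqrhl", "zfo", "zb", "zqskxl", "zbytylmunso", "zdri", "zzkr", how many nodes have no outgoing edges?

8

Leaves are exactly the stored words that no other stored word extends.
Those words: "pctshwqrhl", "pgx", "zbytylmunso", "zdri", "zfo", "zqskxl", "zwyixrja", "zzkr"
Leaf count: 8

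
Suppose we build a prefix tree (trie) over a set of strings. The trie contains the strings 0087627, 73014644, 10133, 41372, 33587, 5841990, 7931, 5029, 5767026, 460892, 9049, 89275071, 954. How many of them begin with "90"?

1

Walk to "90"; the words in its subtree are exactly those with that prefix.
Matches: "9049"
Count: 1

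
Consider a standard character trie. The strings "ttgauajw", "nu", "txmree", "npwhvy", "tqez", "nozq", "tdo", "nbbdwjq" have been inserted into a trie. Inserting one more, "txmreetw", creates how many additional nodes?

2

The longest prefix of "txmreetw" already in the trie is "txmree" (length 6).
So 8 − 6 = 2 new nodes.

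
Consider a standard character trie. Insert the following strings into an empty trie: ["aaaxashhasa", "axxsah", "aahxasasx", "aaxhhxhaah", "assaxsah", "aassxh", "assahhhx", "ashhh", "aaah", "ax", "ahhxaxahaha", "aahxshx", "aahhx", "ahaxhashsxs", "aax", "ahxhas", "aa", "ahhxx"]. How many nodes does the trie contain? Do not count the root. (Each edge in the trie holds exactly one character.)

79

Count nodes per top-level branch (shared prefixes stored once):
  'a'-branch (aa, aaah, aaaxashhasa, aahhx, aahxasasx, aahxshx, aassxh, aax, aaxhhxhaah, ahaxhashsxs, ahhxaxahaha, ahhxx, ahxhas, ashhh, assahhhx, assaxsah, ax, axxsah): 79 nodes
Sum: 79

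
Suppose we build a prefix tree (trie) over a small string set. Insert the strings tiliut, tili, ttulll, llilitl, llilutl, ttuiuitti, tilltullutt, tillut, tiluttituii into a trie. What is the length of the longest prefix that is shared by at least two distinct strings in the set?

Equivalently: take the maximum, over all pairs, of their longest common prefix length.
"llilitl" and "llilutl" agree on "llil" (4 characters) before diverging; nothing deeper is shared.
Longest shared-prefix length: 4

4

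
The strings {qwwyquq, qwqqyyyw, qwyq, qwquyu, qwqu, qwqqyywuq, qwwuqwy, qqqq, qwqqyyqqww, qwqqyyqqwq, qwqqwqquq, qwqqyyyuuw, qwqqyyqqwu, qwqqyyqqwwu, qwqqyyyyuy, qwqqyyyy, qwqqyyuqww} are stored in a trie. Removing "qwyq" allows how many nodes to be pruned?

A node on "qwyq"'s path can go only if nothing else ends at it or branches off below it.
The suffix "yq" (2 nodes) is used only by "qwyq"; the node for "qw" still has the child "w", so pruning stops there.
Nodes removed: 2

2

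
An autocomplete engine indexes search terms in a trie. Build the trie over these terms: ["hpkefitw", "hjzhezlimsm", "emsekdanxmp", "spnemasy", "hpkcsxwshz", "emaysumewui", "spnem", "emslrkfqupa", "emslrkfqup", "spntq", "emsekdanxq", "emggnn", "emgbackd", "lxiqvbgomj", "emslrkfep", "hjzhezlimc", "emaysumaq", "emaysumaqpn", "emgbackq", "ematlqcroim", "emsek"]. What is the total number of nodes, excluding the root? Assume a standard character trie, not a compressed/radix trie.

Count nodes per top-level branch (shared prefixes stored once):
  'e'-branch (ematlqcroim, emaysumaq, emaysumaqpn, emaysumewui, emgbackd, emgbackq, emggnn, emsek, emsekdanxmp, emsekdanxq, emslrkfep, emslrkfqup, emslrkfqupa): 53 nodes
  'h'-branch (hjzhezlimc, hjzhezlimsm, hpkcsxwshz, hpkefitw): 26 nodes
  'l'-branch (lxiqvbgomj): 10 nodes
  's'-branch (spnem, spnemasy, spntq): 10 nodes
Sum: 99

99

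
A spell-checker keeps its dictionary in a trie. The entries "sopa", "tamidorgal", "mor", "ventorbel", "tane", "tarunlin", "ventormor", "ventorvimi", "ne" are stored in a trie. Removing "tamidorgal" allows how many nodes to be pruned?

Walk "tamidorgal" from the leaf back toward the root, removing each node that no remaining word uses.
The suffix "midorgal" (8 nodes) is used only by "tamidorgal"; the node for "ta" still has the child "n", so pruning stops there.
Nodes removed: 8

8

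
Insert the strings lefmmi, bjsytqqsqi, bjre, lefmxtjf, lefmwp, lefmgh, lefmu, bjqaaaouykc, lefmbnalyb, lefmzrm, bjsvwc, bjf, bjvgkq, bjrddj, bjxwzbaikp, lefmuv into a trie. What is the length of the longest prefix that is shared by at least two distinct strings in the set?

Look for the deepest trie node that still has at least two words in its subtree.
e.g. "lefmu" and "lefmuv" share the prefix "lefmu" of length 5; no pair shares a longer one.
Longest shared-prefix length: 5

5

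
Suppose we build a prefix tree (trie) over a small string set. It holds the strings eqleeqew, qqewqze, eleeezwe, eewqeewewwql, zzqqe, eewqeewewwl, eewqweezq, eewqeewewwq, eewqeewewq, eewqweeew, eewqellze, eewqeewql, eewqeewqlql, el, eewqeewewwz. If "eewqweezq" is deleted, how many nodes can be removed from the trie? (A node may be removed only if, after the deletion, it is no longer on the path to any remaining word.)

2

After clearing the end-marker at "eewqweezq", prune upward until reaching a node still needed by another word.
The suffix "zq" (2 nodes) is used only by "eewqweezq"; the node for "eewqwee" still has the child "e", so pruning stops there.
Nodes removed: 2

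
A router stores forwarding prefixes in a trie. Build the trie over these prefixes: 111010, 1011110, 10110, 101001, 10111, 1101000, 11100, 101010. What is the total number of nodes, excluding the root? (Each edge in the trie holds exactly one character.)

Count nodes per top-level branch (shared prefixes stored once):
  '1'-branch (101001, 101010, 10110, 10111, 1011110, 1101000, 11100, 111010): 24 nodes
Sum: 24

24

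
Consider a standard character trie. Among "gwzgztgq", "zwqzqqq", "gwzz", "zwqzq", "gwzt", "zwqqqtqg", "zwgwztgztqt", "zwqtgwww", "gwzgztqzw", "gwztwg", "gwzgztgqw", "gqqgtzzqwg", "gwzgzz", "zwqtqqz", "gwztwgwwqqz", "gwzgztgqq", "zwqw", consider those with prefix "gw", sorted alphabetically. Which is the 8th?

DFS of the "gw" subtree visits, in order: "gwzgztgq", "gwzgztgqq", "gwzgztgqw", "gwzgztqzw", "gwzgzz", "gwzt", "gwztwg", "gwztwgwwqqz", "gwzz"
The 8th is gwztwgwwqqz.

gwztwgwwqqz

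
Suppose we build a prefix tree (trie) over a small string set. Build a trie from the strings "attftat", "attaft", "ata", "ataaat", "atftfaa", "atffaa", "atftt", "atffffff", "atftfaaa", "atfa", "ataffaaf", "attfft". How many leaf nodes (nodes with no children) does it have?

Leaves are exactly the stored words that no other stored word extends.
Those words: "ataaat", "ataffaaf", "atfa", "atffaa", "atffffff", "atftfaaa", "atftt", "attaft", "attfft", "attftat"
Leaf count: 10

10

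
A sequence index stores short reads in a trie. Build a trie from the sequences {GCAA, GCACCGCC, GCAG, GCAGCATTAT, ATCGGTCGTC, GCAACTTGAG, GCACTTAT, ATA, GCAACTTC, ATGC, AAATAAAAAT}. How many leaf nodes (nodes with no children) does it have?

A leaf is a node with no children — equivalently, the end of a word that is not a proper prefix of any other stored word.
Those words: "AAATAAAAAT", "ATA", "ATCGGTCGTC", "ATGC", "GCAACTTC", "GCAACTTGAG", "GCACCGCC", "GCACTTAT", "GCAGCATTAT"
Leaf count: 9

9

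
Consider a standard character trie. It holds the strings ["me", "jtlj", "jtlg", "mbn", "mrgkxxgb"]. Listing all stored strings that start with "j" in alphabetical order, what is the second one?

jtlj

Words with prefix "j", in lexicographic order: "jtlg", "jtlj"
Position 2: jtlj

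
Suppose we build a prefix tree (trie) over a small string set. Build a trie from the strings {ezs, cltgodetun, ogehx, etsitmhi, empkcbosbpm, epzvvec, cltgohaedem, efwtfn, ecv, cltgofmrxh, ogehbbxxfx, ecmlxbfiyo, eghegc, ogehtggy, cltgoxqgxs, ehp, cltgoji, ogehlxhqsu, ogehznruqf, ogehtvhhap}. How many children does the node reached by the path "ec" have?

2

The children of the "ec" node are the distinct next characters among strings starting with "ec".
Characters that immediately follow "ec" among the stored strings: {m, v}.
That node has 2 child edges.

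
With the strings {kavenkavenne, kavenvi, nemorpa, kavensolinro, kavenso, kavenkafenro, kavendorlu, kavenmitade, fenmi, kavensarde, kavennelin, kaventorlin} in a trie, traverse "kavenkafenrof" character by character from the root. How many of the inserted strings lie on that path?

Check each prefix of "kavenkafenrof" against the stored set — each match is an end-marker on the path.
Prefixes of the query that are stored words: "kavenkafenro"
Count: 1

1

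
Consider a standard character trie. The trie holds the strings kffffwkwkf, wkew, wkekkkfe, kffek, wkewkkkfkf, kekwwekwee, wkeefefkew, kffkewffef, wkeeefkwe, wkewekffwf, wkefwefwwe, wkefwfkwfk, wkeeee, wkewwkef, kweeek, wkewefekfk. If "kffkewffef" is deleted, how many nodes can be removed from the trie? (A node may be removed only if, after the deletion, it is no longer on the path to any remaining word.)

After clearing the end-marker at "kffkewffef", prune upward until reaching a node still needed by another word.
The suffix "kewffef" (7 nodes) is used only by "kffkewffef"; the node for "kff" still has the child "f", so pruning stops there.
Nodes removed: 7

7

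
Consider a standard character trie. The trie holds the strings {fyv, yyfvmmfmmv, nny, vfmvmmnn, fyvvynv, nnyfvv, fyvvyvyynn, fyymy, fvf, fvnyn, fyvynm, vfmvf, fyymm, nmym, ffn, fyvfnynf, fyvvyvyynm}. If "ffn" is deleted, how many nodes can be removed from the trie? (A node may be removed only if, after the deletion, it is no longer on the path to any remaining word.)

After clearing the end-marker at "ffn", prune upward until reaching a node still needed by another word.
The suffix "fn" (2 nodes) is used only by "ffn"; the node for "f" still has the child "y", so pruning stops there.
Nodes removed: 2

2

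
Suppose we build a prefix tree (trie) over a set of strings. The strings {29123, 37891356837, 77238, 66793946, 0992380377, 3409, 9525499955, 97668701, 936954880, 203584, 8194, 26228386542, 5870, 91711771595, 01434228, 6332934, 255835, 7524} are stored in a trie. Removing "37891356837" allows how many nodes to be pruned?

After clearing the end-marker at "37891356837", prune upward until reaching a node still needed by another word.
The suffix "7891356837" (10 nodes) is used only by "37891356837"; the node for "3" still has the child "4", so pruning stops there.
Nodes removed: 10

10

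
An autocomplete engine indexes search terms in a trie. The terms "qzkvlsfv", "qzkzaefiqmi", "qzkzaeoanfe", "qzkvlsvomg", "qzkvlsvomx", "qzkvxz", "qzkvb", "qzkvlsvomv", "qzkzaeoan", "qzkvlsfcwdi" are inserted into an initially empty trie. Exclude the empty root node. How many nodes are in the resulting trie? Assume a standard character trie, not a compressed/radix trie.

34

For each word, the new-node count is its length minus the longest prefix already in the trie:
  "qzkvlsfv" → 8 new (q, z, k, v, l, s, f, v)
  "qzkzaefiqmi" → prefix "qzk" already present; 8 new (z, a, e, f, i, q, m, i)
  "qzkzaeoanfe" → prefix "qzkzae" already present; 5 new (o, a, n, f, e)
  "qzkvlsvomg" → prefix "qzkvls" already present; 4 new (v, o, m, g)
  "qzkvlsvomx" → prefix "qzkvlsvom" already present; 1 new (x)
  "qzkvxz" → prefix "qzkv" already present; 2 new (x, z)
  "qzkvb" → prefix "qzkv" already present; 1 new (b)
  "qzkvlsvomv" → prefix "qzkvlsvom" already present; 1 new (v)
  "qzkzaeoan" → prefix "qzkzaeoan" already present; 0 new (none)
  "qzkvlsfcwdi" → prefix "qzkvlsf" already present; 4 new (c, w, d, i)
Total nodes = 8 + 8 + 5 + 4 + 1 + 2 + 1 + 1 + 0 + 4 = 34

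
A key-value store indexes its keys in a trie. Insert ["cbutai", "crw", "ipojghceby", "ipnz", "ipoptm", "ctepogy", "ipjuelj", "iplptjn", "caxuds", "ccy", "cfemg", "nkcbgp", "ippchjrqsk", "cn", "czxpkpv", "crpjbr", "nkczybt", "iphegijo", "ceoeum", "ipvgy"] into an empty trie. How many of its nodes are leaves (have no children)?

20

A leaf is a node with no children — equivalently, the end of a word that is not a proper prefix of any other stored word.
Those words: "caxuds", "cbutai", "ccy", "ceoeum", "cfemg", "cn", "crpjbr", "crw", "ctepogy", "czxpkpv", "iphegijo", "ipjuelj", "iplptjn", "ipnz", "ipojghceby", "ipoptm", "ippchjrqsk", "ipvgy", "nkcbgp", "nkczybt"
Leaf count: 20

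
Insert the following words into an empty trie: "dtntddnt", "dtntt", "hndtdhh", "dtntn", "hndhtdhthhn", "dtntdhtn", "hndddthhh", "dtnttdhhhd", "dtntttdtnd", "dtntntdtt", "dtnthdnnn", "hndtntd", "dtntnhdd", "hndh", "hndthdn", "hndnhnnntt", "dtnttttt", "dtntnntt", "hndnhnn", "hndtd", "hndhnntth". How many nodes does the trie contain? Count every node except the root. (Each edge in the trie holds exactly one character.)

79

Count nodes per top-level branch (shared prefixes stored once):
  'd'-branch (dtntddnt, dtntdhtn, dtnthdnnn, dtntn, dtntnhdd, dtntnntt, dtntntdtt, dtntt, dtnttdhhhd, dtntttdtnd, dtnttttt): 40 nodes
  'h'-branch (hndddthhh, hndh, hndhnntth, hndhtdhthhn, hndnhnn, hndnhnnntt, hndtd, hndtdhh, hndthdn, hndtntd): 39 nodes
Sum: 79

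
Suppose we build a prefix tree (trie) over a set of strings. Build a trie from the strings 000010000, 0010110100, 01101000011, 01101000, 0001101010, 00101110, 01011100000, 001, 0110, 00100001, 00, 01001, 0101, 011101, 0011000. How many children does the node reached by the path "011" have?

Follow the path "011" to its node, then look at its outgoing edges.
Distinct next characters after "011": 0, 1.
That node has 2 child edges.

2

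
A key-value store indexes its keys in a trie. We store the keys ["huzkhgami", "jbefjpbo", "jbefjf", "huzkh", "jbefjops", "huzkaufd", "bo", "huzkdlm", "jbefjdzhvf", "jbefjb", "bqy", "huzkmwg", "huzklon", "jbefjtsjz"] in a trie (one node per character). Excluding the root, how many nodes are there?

Count nodes per top-level branch (shared prefixes stored once):
  'b'-branch (bo, bqy): 4 nodes
  'h'-branch (huzkaufd, huzkdlm, huzkh, huzkhgami, huzklon, huzkmwg): 22 nodes
  'j'-branch (jbefjb, jbefjdzhvf, jbefjf, jbefjops, jbefjpbo, jbefjtsjz): 22 nodes
Sum: 48

48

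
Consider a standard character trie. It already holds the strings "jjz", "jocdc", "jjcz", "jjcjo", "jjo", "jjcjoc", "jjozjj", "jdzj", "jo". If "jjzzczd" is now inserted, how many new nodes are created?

4

Walking "jjzzczd" from the root, the first 3 characters ("jjz") follow existing edges; "z" is the first miss.
Each of the 4 remaining characters creates one node.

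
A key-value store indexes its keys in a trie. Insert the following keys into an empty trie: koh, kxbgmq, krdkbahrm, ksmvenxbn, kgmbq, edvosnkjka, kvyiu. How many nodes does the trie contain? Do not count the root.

Trace insertions, counting only characters that open a new branch:
  "koh" → 3 new (k, o, h)
  "kxbgmq" → prefix "k" already present; 5 new (x, b, g, m, q)
  "krdkbahrm" → prefix "k" already present; 8 new (r, d, k, b, a, h, r, m)
  "ksmvenxbn" → prefix "k" already present; 8 new (s, m, v, e, n, x, b, n)
  "kgmbq" → prefix "k" already present; 4 new (g, m, b, q)
  "edvosnkjka" → 10 new (e, d, v, o, s, n, k, j, k, a)
  "kvyiu" → prefix "k" already present; 4 new (v, y, i, u)
Total nodes = 3 + 5 + 8 + 8 + 4 + 10 + 4 = 42

42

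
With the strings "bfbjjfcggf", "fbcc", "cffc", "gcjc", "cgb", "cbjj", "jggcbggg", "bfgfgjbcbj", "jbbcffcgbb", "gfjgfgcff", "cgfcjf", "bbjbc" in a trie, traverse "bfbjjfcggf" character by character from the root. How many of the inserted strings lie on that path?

Walk "bfbjjfcggf" from the root; an end-of-word marker is hit whenever a stored word is a prefix of "bfbjjfcggf".
Prefixes of the query that are stored words: "bfbjjfcggf"
Count: 1

1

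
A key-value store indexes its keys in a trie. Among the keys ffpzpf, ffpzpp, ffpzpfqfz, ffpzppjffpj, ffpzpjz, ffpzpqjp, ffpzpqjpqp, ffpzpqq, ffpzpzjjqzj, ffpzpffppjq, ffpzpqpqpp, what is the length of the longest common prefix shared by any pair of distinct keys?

Look for the deepest trie node that still has at least two words in its subtree.
e.g. "ffpzpqjp" and "ffpzpqjpqp" share the prefix "ffpzpqjp" of length 8; no pair shares a longer one.
Longest shared-prefix length: 8

8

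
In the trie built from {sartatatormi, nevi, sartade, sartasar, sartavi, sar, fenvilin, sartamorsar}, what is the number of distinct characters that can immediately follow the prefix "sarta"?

The children of the "sarta" node are the distinct next characters among strings starting with "sarta".
Distinct next characters after "sarta": d, m, s, t, v.
That node has 5 child edges.

5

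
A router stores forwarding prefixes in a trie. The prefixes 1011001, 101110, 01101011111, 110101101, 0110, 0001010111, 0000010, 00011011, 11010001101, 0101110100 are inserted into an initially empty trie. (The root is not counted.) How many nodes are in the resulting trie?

Trace insertions, counting only characters that open a new branch:
  "1011001" → 7 new (1, 0, 1, 1, 0, 0, 1)
  "101110" → prefix "1011" already present; 2 new (1, 0)
  "01101011111" → 11 new (0, 1, 1, 0, 1, 0, 1, 1, 1, 1, 1)
  "110101101" → prefix "1" already present; 8 new (1, 0, 1, 0, 1, 1, 0, 1)
  "0110" → prefix "0110" already present; 0 new (none)
  "0001010111" → prefix "0" already present; 9 new (0, 0, 1, 0, 1, 0, 1, 1, 1)
  "0000010" → prefix "000" already present; 4 new (0, 0, 1, 0)
  "00011011" → prefix "0001" already present; 4 new (1, 0, 1, 1)
  "11010001101" → prefix "11010" already present; 6 new (0, 0, 1, 1, 0, 1)
  "0101110100" → prefix "01" already present; 8 new (0, 1, 1, 1, 0, 1, 0, 0)
Total nodes = 7 + 2 + 11 + 8 + 0 + 9 + 4 + 4 + 6 + 8 = 59

59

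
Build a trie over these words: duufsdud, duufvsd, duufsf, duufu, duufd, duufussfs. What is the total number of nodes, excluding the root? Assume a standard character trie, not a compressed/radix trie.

Trie structure (* marks end of a word):
(root)
└─ d
   └─ u
      └─ u
         └─ f
            ├─ d *
            ├─ s
            │  ├─ d
            │  │  └─ u
            │  │     └─ d *
            │  └─ f *
            ├─ u *
            │  └─ s
            │     └─ s
            │        └─ f
            │           └─ s *
            └─ v
               └─ s
                  └─ d *
Counting every labelled node above: 18.

18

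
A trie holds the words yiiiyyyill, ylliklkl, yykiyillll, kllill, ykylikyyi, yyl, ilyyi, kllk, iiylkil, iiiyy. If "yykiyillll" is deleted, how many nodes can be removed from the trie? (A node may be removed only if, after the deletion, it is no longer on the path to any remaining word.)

A node on "yykiyillll"'s path can go only if nothing else ends at it or branches off below it.
The suffix "kiyillll" (8 nodes) is used only by "yykiyillll"; the node for "yy" still has the child "l", so pruning stops there.
Nodes removed: 8

8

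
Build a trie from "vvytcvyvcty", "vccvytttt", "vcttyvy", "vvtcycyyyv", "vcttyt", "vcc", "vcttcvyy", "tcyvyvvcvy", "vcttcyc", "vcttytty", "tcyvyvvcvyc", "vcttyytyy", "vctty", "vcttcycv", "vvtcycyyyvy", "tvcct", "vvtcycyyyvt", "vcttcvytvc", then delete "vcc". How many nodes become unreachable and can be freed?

0

Walk "vcc" from the leaf back toward the root, removing each node that no remaining word uses.
Every node on "vcc" is still needed (e.g. by "vccvytttt"), so nothing is freed.
Nodes removed: 0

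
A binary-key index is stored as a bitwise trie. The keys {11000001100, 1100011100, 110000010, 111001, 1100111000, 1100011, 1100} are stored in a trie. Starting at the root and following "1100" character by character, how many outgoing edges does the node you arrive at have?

Walk "1100" from the root, arriving at one node.
Characters that immediately follow "1100" among the stored strings: {0, 1}.
That node has 2 child edges.

2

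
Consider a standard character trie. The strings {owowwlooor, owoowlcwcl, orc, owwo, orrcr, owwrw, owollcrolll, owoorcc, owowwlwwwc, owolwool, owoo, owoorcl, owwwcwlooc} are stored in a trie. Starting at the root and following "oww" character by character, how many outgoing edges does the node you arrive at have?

Follow the path "oww" to its node, then look at its outgoing edges.
Distinct next characters after "oww": o, r, w.
That node has 3 child edges.

3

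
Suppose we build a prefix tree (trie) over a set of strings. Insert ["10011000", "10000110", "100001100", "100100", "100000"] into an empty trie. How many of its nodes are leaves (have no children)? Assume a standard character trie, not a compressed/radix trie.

Leaves are exactly the stored words that no other stored word extends.
Those words: "100000", "100001100", "100100", "10011000"
Leaf count: 4

4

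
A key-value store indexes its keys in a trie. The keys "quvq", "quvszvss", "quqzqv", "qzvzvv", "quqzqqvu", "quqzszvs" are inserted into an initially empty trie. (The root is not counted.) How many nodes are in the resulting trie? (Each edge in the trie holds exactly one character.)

25

For each word, the new-node count is its length minus the longest prefix already in the trie:
  "quvq" → 4 new (q, u, v, q)
  "quvszvss" → prefix "quv" already present; 5 new (s, z, v, s, s)
  "quqzqv" → prefix "qu" already present; 4 new (q, z, q, v)
  "qzvzvv" → prefix "q" already present; 5 new (z, v, z, v, v)
  "quqzqqvu" → prefix "quqzq" already present; 3 new (q, v, u)
  "quqzszvs" → prefix "quqz" already present; 4 new (s, z, v, s)
Total nodes = 4 + 5 + 4 + 5 + 3 + 4 = 25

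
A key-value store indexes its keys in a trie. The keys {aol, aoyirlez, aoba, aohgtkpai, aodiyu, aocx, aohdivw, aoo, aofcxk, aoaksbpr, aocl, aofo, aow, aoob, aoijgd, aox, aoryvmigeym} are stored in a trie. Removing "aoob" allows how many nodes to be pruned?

Walk "aoob" from the leaf back toward the root, removing each node that no remaining word uses.
The suffix "b" (1 node) is used only by "aoob"; "aoo" is itself a stored word, so pruning stops there.
Nodes removed: 1

1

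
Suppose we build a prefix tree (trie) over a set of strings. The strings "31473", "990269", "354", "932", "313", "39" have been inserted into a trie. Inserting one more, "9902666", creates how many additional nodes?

2

Walking "9902666" from the root, the first 5 characters ("99026") follow existing edges; "6" is the first miss.
Each of the 2 remaining characters creates one node.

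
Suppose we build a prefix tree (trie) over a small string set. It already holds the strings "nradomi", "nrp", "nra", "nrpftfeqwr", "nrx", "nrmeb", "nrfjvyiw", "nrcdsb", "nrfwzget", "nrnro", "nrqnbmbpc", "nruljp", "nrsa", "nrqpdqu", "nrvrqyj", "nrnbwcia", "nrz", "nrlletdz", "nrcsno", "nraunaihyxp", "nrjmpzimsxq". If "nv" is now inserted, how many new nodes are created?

The longest prefix of "nv" already in the trie is "n" (length 1).
New nodes needed: |"nv"| − 1 = 2 − 1 = 1.

1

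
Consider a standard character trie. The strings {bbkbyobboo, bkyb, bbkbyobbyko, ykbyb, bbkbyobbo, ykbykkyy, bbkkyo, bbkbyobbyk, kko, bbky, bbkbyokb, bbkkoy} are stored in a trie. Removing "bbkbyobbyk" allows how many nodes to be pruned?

Walk "bbkbyobbyk" from the leaf back toward the root, removing each node that no remaining word uses.
Every node on "bbkbyobbyk" is still needed (e.g. by "bbkbyobbyko"), so nothing is freed.
Nodes removed: 0

0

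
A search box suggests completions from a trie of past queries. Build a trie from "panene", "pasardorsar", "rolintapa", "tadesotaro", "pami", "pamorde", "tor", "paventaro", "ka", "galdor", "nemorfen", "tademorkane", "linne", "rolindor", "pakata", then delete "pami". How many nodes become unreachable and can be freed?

1

A node on "pami"'s path can go only if nothing else ends at it or branches off below it.
The suffix "i" (1 node) is used only by "pami"; the node for "pam" still has the child "o", so pruning stops there.
Nodes removed: 1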